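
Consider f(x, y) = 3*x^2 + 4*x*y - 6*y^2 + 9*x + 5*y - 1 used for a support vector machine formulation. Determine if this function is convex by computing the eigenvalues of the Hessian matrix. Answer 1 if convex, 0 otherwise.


The Hessian of f(x,y) = 3*x^2 + 4*x*y - 6*y^2 + 9*x + 5*y - 1 is:
H = [[6, 4], [4, -12]]
Trace = 6 - 12 = -6
Determinant = 6*-12 - (4)^2 = -88
Discriminant = (-6)^2 - 4*-88 = 388.0
Eigenvalues: lambda_1 = -12.8489, lambda_2 = 6.8489
The function is not convex.

0


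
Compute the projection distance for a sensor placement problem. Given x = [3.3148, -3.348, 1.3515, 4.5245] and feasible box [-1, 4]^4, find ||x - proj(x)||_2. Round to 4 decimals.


Project each component onto [-1, 4].
clip(3.3148) = 3.3148, clip(-3.348) = -1.0, clip(1.3515) = 1.3515, clip(4.5245) = 4.0
Projection = [3.3148, -1.0, 1.3515, 4.0]
Squared diffs: [0.0, 5.5131, 0.0, 0.2751]
Distance = sqrt(5.7882) = 2.4059


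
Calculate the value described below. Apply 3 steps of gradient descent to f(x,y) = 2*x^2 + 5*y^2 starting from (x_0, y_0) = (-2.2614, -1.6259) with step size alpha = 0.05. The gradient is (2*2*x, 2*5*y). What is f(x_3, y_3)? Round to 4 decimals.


Gradient descent on f(x,y) = 2*x^2 + 5*y^2.
Starting point: (-2.2614, -1.6259), alpha = 0.05
Step 1: grad_x = 2*2*-2.2614 = -9.0456, grad_y = 2*5*-1.6259 = -16.259
  x_1 = -2.2614 - 0.05*-9.0456 = -1.8091
  y_1 = -1.6259 - 0.05*-16.259 = -0.813
Step 2: grad_x = 2*2*-1.8091 = -7.2365, grad_y = 2*5*-0.813 = -8.1295
  x_2 = -1.8091 - 0.05*-7.2365 = -1.4473
  y_2 = -0.813 - 0.05*-8.1295 = -0.4065
Step 3: grad_x = 2*2*-1.4473 = -5.7892, grad_y = 2*5*-0.4065 = -4.0648
  x_3 = -1.4473 - 0.05*-5.7892 = -1.1578
  y_3 = -0.4065 - 0.05*-4.0648 = -0.2032
f(-1.1578, -0.2032) = 2*(-1.1578)^2 + 5*(-0.2032)^2 = 2.8877


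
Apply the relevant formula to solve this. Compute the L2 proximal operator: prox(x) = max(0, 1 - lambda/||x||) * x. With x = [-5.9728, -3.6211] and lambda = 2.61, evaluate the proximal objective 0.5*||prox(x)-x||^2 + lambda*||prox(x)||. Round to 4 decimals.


Step 1: Compute ||x||.
||x|| = 6.9847
Step 2: Compute scaling factor.
scale = max(0, 1 - 2.61/6.9847) = 0.6263
Step 3: prox(x) = [-3.7409, -2.268]
||prox(x)|| = 4.3747
Step 4: Proximal objective.
0.5*||prox-x||^2 = 3.4061
lambda*||prox|| = 11.418
Total = 14.8241


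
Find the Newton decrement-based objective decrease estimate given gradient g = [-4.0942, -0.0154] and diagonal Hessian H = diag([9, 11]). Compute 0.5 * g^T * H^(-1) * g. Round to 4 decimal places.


Step 1: H is diagonal, so H^(-1) * g = [-0.4549, -0.0014].
Step 2: g^T H^(-1) g = sum_i g_i^2 / H_ii
  = (-4.0942)^2/9 + (-0.0154)^2/11
  = 1.8625 + 0.0 = 1.8625
Step 3: Objective decrease = 0.5 * g^T H^(-1) g = 0.9313


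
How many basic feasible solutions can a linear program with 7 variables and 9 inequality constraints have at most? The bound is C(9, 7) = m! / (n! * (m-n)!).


Each vertex corresponds to some choice of n active constraints out of m, so the number of vertices is at most C(m, n) = m! / (n!(m-n)!).
m = 9, n = 7
Numerator: 9 * 8 * 7 * 6 * 5 * 4 * 3
Denominator: 7! = 5040
C(9, 7) = 36


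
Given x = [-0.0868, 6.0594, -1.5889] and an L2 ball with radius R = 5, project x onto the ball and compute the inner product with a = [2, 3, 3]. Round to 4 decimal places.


Step 1: Compute ||x|| (intermediates to 6 decimals).
||x|| = sqrt((-0.0868)^2 + 6.0594^2 + (-1.5889)^2) = 6.26486
Step 2: Project.
Since ||x|| > R, scale = R/||x|| = 5/6.26486 = 0.798102, proj(x) = scale * x
proj(x) = [-0.069275, 4.836019, -1.268104]
Step 3: Dot product.
a^T * proj(x) = 2*(-0.069275) + 3*4.836019 + 3*(-1.268104) = 10.5652


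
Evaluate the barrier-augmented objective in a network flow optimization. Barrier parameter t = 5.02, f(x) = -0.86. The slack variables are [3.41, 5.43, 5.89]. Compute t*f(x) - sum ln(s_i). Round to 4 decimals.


Step 1: Compute log-barrier.
ln values: [1.2267, 1.6919, 1.7733]
phi = -(1.2267 + 1.6919 + 1.7733) = -4.6919
Step 2: Compute augmented objective.
t*f(x) = 5.02*-0.86 = -4.3172
Total = -4.3172 - 4.6919 = -9.0091


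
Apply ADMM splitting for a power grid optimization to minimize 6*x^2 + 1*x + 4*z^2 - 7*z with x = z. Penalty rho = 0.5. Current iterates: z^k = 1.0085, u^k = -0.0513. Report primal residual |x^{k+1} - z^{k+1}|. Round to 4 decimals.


ADMM iteration with rho = 0.5, z^k = 1.0085, u^k = -0.0513
Step 1: x-update.
Minimize 6*x^2 + 1*x + (0.5/2)*(x - 1.0085 - 0.0513)^2
FOC: (2*6 + 0.5)*x = -1 + 0.5*(1.0085 + 0.0513)
x^{k+1} = -0.0376
Step 2: z-update.
Minimize 4*z^2 - 7*z + (0.5/2)*(-0.0376 - z - 0.0513)^2
FOC: (2*4 + 0.5)*z = 7 + 0.5*(-0.0376 - 0.0513)
z^{k+1} = 0.8183
Step 3: u-update.
u^{k+1} = -0.0513 - 0.0376 - 0.8183 = -0.9072
Step 4: Primal residual = |-0.0376 - 0.8183| = 0.8559


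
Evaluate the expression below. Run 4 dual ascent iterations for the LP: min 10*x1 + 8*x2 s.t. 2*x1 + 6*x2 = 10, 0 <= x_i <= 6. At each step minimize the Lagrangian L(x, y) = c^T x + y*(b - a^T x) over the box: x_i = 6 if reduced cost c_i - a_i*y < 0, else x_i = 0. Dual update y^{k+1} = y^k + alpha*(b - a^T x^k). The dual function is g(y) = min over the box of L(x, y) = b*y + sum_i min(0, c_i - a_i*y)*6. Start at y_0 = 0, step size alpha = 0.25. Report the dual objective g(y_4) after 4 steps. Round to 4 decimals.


Dual ascent for LP: min 10*x1 + 8*x2, 2*x1 + 6*x2 = 10, 0 <= x_i <= 6
Step 1: y^k = 0.0, reduced costs: (10.0, 8.0)
  x^k = (0.0, 0.0), subgradient = b - a^T x = 10.0
  y^{k+1} = 0.0 + 0.25*10.0 = 2.5
Step 2: y^k = 2.5, reduced costs: (5.0, -7.0)
  x^k = (0.0, 6.0), subgradient = b - a^T x = -26.0
  y^{k+1} = 2.5 + 0.25*-26.0 = -4.0
Step 3: y^k = -4.0, reduced costs: (18.0, 32.0)
  x^k = (0.0, 0.0), subgradient = b - a^T x = 10.0
  y^{k+1} = -4.0 + 0.25*10.0 = -1.5
Step 4: y^k = -1.5, reduced costs: (13.0, 17.0)
  x^k = (0.0, 0.0), subgradient = b - a^T x = 10.0
  y^{k+1} = -1.5 + 0.25*10.0 = 1.0
Dual objective at y_4 = 1.0: reduced costs (8.0, 2.0), box minimizer x = (0.0, 0.0)
g(y_4) = b*y + (c1 - a1*y)*x1 + (c2 - a2*y)*x2 = 10*1.0 + 8.0*0.0 + 2.0*0.0 = 10.0 + 0.0 + 0.0 = 10.0


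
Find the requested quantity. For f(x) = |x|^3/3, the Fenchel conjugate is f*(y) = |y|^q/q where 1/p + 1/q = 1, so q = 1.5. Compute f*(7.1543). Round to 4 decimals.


The conjugate exponent q satisfies 1/p + 1/q = 1.
p = 3, so q = 3/(3 - 1) = 1.5
|y|^q = 7.1543^1.5 = 19.136
f*(7.1543) = 19.136 / 1.5 = 12.7573


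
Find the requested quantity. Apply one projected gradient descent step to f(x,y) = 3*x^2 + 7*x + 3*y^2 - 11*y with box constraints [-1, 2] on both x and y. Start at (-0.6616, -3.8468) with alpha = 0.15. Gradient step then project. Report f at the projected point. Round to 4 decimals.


Step 1: Compute gradient at (-0.6616, -3.8468).
grad_x = 2*3*-0.6616 + 7 = 3.0304
grad_y = 2*3*-3.8468 - 11 = -34.0808
Step 2: Gradient step.
x_raw = -0.6616 - 0.15*3.0304 = -1.1162
y_raw = -3.8468 - 0.15*-34.0808 = 1.2653
Step 3: Project onto [-1, 2].
x_proj = clip(-1.1162) = -1.0
y_proj = clip(1.2653) = 1.2653
Step 4: Evaluate f.
f(-1.0, 1.2653) = -13.1154


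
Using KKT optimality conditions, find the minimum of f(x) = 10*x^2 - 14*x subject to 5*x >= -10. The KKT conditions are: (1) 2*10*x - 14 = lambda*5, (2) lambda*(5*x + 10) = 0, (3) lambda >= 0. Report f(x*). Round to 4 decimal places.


Step 1: Try lambda = 0 (constraint inactive).
Stationarity: 2*10*x - 14 = 0
x* = 14/(2*10) = 0.7
Check constraint: 5*0.7 = 3.5 >= -10 -- satisfied.
Step 2: Compute optimal value.
f(x*) = 10*0.7^2 - 14*0.7 = -4.9


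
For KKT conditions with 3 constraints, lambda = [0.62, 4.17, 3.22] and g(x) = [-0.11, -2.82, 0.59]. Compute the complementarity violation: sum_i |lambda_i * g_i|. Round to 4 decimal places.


KKT complementary slackness check:
lambda_1 * g_1 = 0.62 * -0.11 = -0.0682
lambda_2 * g_2 = 4.17 * -2.82 = -11.7594
lambda_3 * g_3 = 3.22 * 0.59 = 1.8998
Total violation = 0.0682 + 11.7594 + 1.8998 = 13.7274


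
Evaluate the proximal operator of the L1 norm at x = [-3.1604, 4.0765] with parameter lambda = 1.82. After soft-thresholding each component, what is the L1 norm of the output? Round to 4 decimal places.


Soft-thresholding with lambda = 1.82:
prox(-3.1604) = sign(-3.1604)*max(|-3.1604| - 1.82, 0) = -1.3404
prox(4.0765) = sign(4.0765)*max(|4.0765| - 1.82, 0) = 2.2565
prox(x) = [-1.3404, 2.2565]
||prox(x)||_1 = 1.3404 + 2.2565 = 3.5969


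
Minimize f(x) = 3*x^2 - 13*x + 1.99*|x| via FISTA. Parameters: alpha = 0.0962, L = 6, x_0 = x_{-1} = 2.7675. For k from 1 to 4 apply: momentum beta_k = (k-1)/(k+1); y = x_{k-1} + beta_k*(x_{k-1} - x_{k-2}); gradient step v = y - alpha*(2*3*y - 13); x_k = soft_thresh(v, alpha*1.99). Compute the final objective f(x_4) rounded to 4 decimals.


FISTA on f(x) = 3*x^2 - 13*x + 1.99*|x|
L = 6, alpha = 0.0962
Iteration 1: beta = 0.0, y = 2.7675 + 0.0*(2.7675 - 2.7675) = 2.7675
  grad(y) = 3.605, v = y - alpha*grad = 2.4207
  prox(v) = soft_thresh(2.4207, 0.1914) = 2.2293
Iteration 2: beta = 0.3333, y = 2.2293 + 0.3333*(2.2293 - 2.7675) = 2.0498
  grad(y) = -0.7009, v = y - alpha*grad = 2.1173
  prox(v) = soft_thresh(2.1173, 0.1914) = 1.9258
Iteration 3: beta = 0.5, y = 1.9258 + 0.5*(1.9258 - 2.2293) = 1.7741
  grad(y) = -2.3552, v = y - alpha*grad = 2.0007
  prox(v) = soft_thresh(2.0007, 0.1914) = 1.8093
Iteration 4: beta = 0.6, y = 1.8093 + 0.6*(1.8093 - 1.9258) = 1.7393
  grad(y) = -2.5641, v = y - alpha*grad = 1.986
  prox(v) = soft_thresh(1.986, 0.1914) = 1.7945
f(x_4) = 3*1.7945^2 - 13*1.7945 + 1.99*|1.7945| = -10.0968


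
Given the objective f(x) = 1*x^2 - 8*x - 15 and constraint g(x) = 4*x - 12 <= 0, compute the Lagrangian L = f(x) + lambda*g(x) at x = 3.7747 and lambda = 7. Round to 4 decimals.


Step 1: Evaluate f(x).
f(3.7747) = 1*3.7747^2 - 8*3.7747 - 15 = -30.9492
Step 2: Evaluate g(x).
g(3.7747) = 4*3.7747 - 12 = 3.0988
Step 3: Compute Lagrangian.
L = -30.9492 + 7*3.0988 = -9.2576


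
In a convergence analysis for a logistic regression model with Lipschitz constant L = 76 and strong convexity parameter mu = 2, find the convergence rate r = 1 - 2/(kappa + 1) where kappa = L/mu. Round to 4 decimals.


Step 1: Compute the condition number.
kappa = L/mu = 76/2 = 38.0
Step 2: Compute the convergence rate.
r = 1 - 2/(kappa + 1) = 1 - 2*mu/(L + mu) = (L - mu)/(L + mu) = 74/78 = 0.9487


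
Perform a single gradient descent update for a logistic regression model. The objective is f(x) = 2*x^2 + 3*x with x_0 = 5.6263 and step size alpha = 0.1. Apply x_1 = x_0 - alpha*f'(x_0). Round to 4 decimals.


We compute the gradient at x_0 and apply the update.
f'(x) = 4*x + 3
f'(5.6263) = 4*5.6263 + 3 = 25.5052
x_1 = 5.6263 - 0.1*25.5052 = 3.0758


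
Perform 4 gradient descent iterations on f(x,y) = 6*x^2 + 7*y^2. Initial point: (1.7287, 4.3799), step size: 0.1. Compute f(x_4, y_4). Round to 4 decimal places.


Gradient descent on f(x,y) = 6*x^2 + 7*y^2.
Starting point: (1.7287, 4.3799), alpha = 0.1
Step 1: grad_x = 2*6*1.7287 = 20.7444, grad_y = 2*7*4.3799 = 61.3186
  x_1 = 1.7287 - 0.1*20.7444 = -0.3457
  y_1 = 4.3799 - 0.1*61.3186 = -1.752
Step 2: grad_x = 2*6*-0.3457 = -4.1489, grad_y = 2*7*-1.752 = -24.5274
  x_2 = -0.3457 - 0.1*-4.1489 = 0.0691
  y_2 = -1.752 - 0.1*-24.5274 = 0.7008
Step 3: grad_x = 2*6*0.0691 = 0.8298, grad_y = 2*7*0.7008 = 9.811
  x_3 = 0.0691 - 0.1*0.8298 = -0.0138
  y_3 = 0.7008 - 0.1*9.811 = -0.2803
Step 4: grad_x = 2*6*-0.0138 = -0.166, grad_y = 2*7*-0.2803 = -3.9244
  x_4 = -0.0138 - 0.1*-0.166 = 0.0028
  y_4 = -0.2803 - 0.1*-3.9244 = 0.1121
f(0.0028, 0.1121) = 6*0.0028^2 + 7*0.1121^2 = 0.0881


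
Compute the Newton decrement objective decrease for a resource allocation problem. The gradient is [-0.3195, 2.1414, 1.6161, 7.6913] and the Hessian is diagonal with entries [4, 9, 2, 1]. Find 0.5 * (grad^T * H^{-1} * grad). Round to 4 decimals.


Step 1: H is diagonal, so H^(-1) * g = [-0.0799, 0.2379, 0.8081, 7.6913].
Step 2: g^T H^(-1) g = sum_i g_i^2 / H_ii
  = (-0.3195)^2/4 + (2.1414)^2/9 + (1.6161)^2/2 + (7.6913)^2/1
  = 0.0255 + 0.5095 + 1.3059 + 59.1561 = 60.997
Step 3: Objective decrease = 0.5 * g^T H^(-1) g = 30.4985


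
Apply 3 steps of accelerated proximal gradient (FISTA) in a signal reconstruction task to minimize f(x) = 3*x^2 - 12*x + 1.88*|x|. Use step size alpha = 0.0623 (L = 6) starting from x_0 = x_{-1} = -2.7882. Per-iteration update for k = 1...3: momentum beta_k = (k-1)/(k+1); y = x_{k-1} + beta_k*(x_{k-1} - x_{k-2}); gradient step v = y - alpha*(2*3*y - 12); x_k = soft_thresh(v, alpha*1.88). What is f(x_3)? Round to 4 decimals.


FISTA on f(x) = 3*x^2 - 12*x + 1.88*|x|
L = 6, alpha = 0.0623
Iteration 1: beta = 0.0, y = -2.7882 + 0.0*(-2.7882 + 2.7882) = -2.7882
  grad(y) = -28.7292, v = y - alpha*grad = -0.9984
  prox(v) = soft_thresh(-0.9984, 0.1171) = -0.8812
Iteration 2: beta = 0.3333, y = -0.8812 + 0.3333*(-0.8812 + 2.7882) = -0.2456
  grad(y) = -13.4736, v = y - alpha*grad = 0.5938
  prox(v) = soft_thresh(0.5938, 0.1171) = 0.4767
Iteration 3: beta = 0.5, y = 0.4767 + 0.5*(0.4767 + 0.8812) = 1.1556
  grad(y) = -5.0661, v = y - alpha*grad = 1.4713
  prox(v) = soft_thresh(1.4713, 0.1171) = 1.3541
f(x_3) = 3*1.3541^2 - 12*1.3541 + 1.88*|1.3541| = -8.2028


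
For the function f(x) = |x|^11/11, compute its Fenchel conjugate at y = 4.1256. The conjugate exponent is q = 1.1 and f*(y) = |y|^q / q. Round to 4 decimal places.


The conjugate exponent q satisfies 1/p + 1/q = 1.
p = 11, so q = 11/(11 - 1) = 1.1
|y|^q = 4.1256^1.1 = 4.7537
f*(4.1256) = 4.7537 / 1.1 = 4.3216


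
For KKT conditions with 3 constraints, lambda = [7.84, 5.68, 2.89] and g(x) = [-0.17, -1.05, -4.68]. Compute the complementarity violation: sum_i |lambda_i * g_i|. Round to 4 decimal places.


KKT complementary slackness check:
lambda_1 * g_1 = 7.84 * -0.17 = -1.3328
lambda_2 * g_2 = 5.68 * -1.05 = -5.964
lambda_3 * g_3 = 2.89 * -4.68 = -13.5252
Total violation = 1.3328 + 5.964 + 13.5252 = 20.822


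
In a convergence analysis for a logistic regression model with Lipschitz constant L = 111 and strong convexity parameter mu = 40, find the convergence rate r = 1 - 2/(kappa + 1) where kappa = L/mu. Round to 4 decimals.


Step 1: Compute the condition number.
kappa = L/mu = 111/40 = 2.775
Step 2: Compute the convergence rate.
r = 1 - 2/(kappa + 1) = 1 - 2*mu/(L + mu) = (L - mu)/(L + mu) = 71/151 = 0.4702


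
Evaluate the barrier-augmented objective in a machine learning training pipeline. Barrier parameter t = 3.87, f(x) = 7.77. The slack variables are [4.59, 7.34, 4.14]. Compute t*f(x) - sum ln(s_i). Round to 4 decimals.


Step 1: Compute log-barrier.
ln values: [1.5239, 1.9933, 1.4207]
phi = -(1.5239 + 1.9933 + 1.4207) = -4.9379
Step 2: Compute augmented objective.
t*f(x) = 3.87*7.77 = 30.0699
Total = 30.0699 - 4.9379 = 25.132


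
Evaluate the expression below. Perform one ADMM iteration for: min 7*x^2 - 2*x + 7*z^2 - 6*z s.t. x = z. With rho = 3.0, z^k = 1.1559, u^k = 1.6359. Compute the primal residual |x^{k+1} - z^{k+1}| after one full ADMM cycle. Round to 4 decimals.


ADMM iteration with rho = 3.0, z^k = 1.1559, u^k = 1.6359
Step 1: x-update.
Minimize 7*x^2 - 2*x + (3.0/2)*(x - 1.1559 + 1.6359)^2
FOC: (2*7 + 3.0)*x = 2 + 3.0*(1.1559 - 1.6359)
x^{k+1} = 0.0329
Step 2: z-update.
Minimize 7*z^2 - 6*z + (3.0/2)*(0.0329 - z + 1.6359)^2
FOC: (2*7 + 3.0)*z = 6 + 3.0*(0.0329 + 1.6359)
z^{k+1} = 0.6474
Step 3: u-update.
u^{k+1} = 1.6359 + 0.0329 - 0.6474 = 1.0214
Step 4: Primal residual = |0.0329 - 0.6474| = 0.6145


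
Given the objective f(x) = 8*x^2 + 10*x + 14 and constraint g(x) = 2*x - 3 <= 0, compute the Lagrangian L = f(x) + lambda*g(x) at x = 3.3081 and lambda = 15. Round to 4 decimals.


Step 1: Evaluate f(x).
f(3.3081) = 8*3.3081^2 + 10*3.3081 + 14 = 134.6292
Step 2: Evaluate g(x).
g(3.3081) = 2*3.3081 - 3 = 3.6162
Step 3: Compute Lagrangian.
L = 134.6292 + 15*3.6162 = 188.8722


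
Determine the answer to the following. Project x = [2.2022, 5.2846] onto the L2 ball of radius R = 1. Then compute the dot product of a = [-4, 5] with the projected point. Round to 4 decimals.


Step 1: Compute ||x|| (intermediates to 6 decimals).
||x|| = sqrt(2.2022^2 + 5.2846^2) = 5.725092
Step 2: Project.
Since ||x|| > R, scale = R/||x|| = 1/5.725092 = 0.17467, proj(x) = scale * x
proj(x) = [0.384658, 0.923061]
Step 3: Dot product.
a^T * proj(x) = -4*0.384658 + 5*0.923061 = 3.0767


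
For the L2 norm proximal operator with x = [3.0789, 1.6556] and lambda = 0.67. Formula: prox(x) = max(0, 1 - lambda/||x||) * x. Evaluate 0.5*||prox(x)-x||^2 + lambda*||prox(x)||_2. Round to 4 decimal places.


Step 1: Compute ||x||.
||x|| = 3.4958
Step 2: Compute scaling factor.
scale = max(0, 1 - 0.67/3.4958) = 0.8083
Step 3: prox(x) = [2.4888, 1.3383]
||prox(x)|| = 2.8258
Step 4: Proximal objective.
0.5*||prox-x||^2 = 0.2245
lambda*||prox|| = 1.8933
Total = 2.1177


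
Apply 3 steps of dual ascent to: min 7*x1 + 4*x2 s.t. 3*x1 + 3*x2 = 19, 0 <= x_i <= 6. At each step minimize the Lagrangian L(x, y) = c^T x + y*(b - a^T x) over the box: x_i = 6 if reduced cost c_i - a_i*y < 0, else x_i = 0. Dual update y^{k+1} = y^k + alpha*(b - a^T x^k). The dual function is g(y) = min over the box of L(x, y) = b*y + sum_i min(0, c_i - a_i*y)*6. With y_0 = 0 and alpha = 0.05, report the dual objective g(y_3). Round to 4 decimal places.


Dual ascent for LP: min 7*x1 + 4*x2, 3*x1 + 3*x2 = 19, 0 <= x_i <= 6
Step 1: y^k = 0.0, reduced costs: (7.0, 4.0)
  x^k = (0.0, 0.0), subgradient = b - a^T x = 19.0
  y^{k+1} = 0.0 + 0.05*19.0 = 0.95
Step 2: y^k = 0.95, reduced costs: (4.15, 1.15)
  x^k = (0.0, 0.0), subgradient = b - a^T x = 19.0
  y^{k+1} = 0.95 + 0.05*19.0 = 1.9
Step 3: y^k = 1.9, reduced costs: (1.3, -1.7)
  x^k = (0.0, 6.0), subgradient = b - a^T x = 1.0
  y^{k+1} = 1.9 + 0.05*1.0 = 1.95
Dual objective at y_3 = 1.95: reduced costs (1.15, -1.85), box minimizer x = (0.0, 6.0)
g(y_3) = b*y + (c1 - a1*y)*x1 + (c2 - a2*y)*x2 = 19*1.95 + 1.15*0.0 + (-1.85)*6.0 = 37.05 + 0.0 - 11.1 = 25.95


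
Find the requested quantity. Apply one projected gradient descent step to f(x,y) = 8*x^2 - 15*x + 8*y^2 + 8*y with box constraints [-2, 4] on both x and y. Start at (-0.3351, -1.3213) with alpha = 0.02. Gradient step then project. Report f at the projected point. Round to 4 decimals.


Step 1: Compute gradient at (-0.3351, -1.3213).
grad_x = 2*8*-0.3351 - 15 = -20.3616
grad_y = 2*8*-1.3213 + 8 = -13.1408
Step 2: Gradient step.
x_raw = -0.3351 - 0.02*-20.3616 = 0.0721
y_raw = -1.3213 - 0.02*-13.1408 = -1.0585
Step 3: Project onto [-2, 4].
x_proj = clip(0.0721) = 0.0721
y_proj = clip(-1.0585) = -1.0585
Step 4: Evaluate f.
f(0.0721, -1.0585) = -0.5451


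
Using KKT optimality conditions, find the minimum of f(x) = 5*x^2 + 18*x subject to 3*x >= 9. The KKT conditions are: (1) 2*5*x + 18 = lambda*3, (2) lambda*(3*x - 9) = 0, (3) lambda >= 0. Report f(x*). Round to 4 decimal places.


Step 1: Try lambda = 0 (constraint inactive).
x_unc = -18/(2*5) = -1.8
Check: 3*-1.8 = -5.4 < 9 -- violated!
Step 2: Constraint must be active: 3*x = 9
x* = 9/3 = 3.0
lambda = (2*5*3.0 + 18)/3 = 16.0
Step 3: Compute optimal value.
f(x*) = 5*3.0^2 + 18*3.0 = 99.0


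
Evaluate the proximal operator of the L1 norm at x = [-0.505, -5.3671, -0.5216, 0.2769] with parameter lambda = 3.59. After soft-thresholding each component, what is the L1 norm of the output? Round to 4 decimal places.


Soft-thresholding with lambda = 3.59:
prox(-0.505) = sign(-0.505)*max(|-0.505| - 3.59, 0) = 0.0
prox(-5.3671) = sign(-5.3671)*max(|-5.3671| - 3.59, 0) = -1.7771
prox(-0.5216) = sign(-0.5216)*max(|-0.5216| - 3.59, 0) = 0.0
prox(0.2769) = sign(0.2769)*max(|0.2769| - 3.59, 0) = 0.0
prox(x) = [0.0, -1.7771, 0.0, 0.0]
||prox(x)||_1 = 0.0 + 1.7771 + 0.0 + 0.0 = 1.7771


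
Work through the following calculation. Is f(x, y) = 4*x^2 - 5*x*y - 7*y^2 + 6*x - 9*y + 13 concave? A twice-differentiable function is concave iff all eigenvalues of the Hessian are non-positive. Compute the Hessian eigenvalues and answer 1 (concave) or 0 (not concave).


The Hessian of f(x,y) = 4*x^2 - 5*x*y - 7*y^2 + 6*x - 9*y + 13 is:
H = [[8, -5], [-5, -14]]
Trace = 8 - 14 = -6
Determinant = 8*-14 - (-5)^2 = -137
Discriminant = (-6)^2 - 4*-137 = 584.0
Eigenvalues: lambda_1 = -15.083, lambda_2 = 9.083
The function is not concave.

0


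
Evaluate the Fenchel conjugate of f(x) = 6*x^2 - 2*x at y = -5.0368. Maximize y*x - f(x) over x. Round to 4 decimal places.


f*(y) = sup_x {y*x - a*x^2 - b*x} = sup_x {(y-b)*x - a*x^2}
FOC: (y - b) - 2a*x = 0 => x* = (y - b)/(2a)
x* = (-5.0368 + 2)/(2*6) = -0.2531
f*(-5.0368) = (y-b)^2/(4a) = (-5.0368 + 2)^2/(4*6)
= 9.2222/24 = 0.3843


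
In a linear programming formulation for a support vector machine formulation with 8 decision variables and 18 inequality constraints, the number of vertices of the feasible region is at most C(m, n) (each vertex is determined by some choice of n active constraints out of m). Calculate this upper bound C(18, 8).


Each vertex corresponds to some choice of n active constraints out of m, so the number of vertices is at most C(m, n) = m! / (n!(m-n)!).
m = 18, n = 8
Numerator: 18 * 17 * 16 * 15 * 14 * 13 * 12 * 11
Denominator: 8! = 40320
C(18, 8) = 43758


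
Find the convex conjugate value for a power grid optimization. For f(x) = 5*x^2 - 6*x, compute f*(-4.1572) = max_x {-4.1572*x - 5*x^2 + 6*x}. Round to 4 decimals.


f*(y) = sup_x {y*x - a*x^2 - b*x} = sup_x {(y-b)*x - a*x^2}
FOC: (y - b) - 2a*x = 0 => x* = (y - b)/(2a)
x* = (-4.1572 + 6)/(2*5) = 0.1843
f*(-4.1572) = (y-b)^2/(4a) = (-4.1572 + 6)^2/(4*5)
= 3.3959/20 = 0.1698


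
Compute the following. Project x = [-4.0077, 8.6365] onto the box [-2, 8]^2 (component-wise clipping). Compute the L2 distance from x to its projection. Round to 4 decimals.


Project each component onto [-2, 8].
clip(-4.0077) = -2.0, clip(8.6365) = 8.0
Projection = [-2.0, 8.0]
Squared diffs: [4.0309, 0.4051]
Distance = sqrt(4.436) = 2.1062


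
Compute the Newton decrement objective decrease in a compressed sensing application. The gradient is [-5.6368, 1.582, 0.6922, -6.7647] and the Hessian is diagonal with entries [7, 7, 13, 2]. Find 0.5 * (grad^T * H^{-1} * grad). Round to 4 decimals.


Step 1: H is diagonal, so H^(-1) * g = [-0.8053, 0.226, 0.0532, -3.3824].
Step 2: g^T H^(-1) g = sum_i g_i^2 / H_ii
  = (-5.6368)^2/7 + (1.582)^2/7 + (0.6922)^2/13 + (-6.7647)^2/2
  = 4.5391 + 0.3575 + 0.0369 + 22.8806 = 27.814
Step 3: Objective decrease = 0.5 * g^T H^(-1) g = 13.907


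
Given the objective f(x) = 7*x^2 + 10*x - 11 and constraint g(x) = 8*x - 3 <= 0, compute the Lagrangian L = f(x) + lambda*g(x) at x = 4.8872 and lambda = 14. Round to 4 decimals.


Step 1: Evaluate f(x).
f(4.8872) = 7*4.8872^2 + 10*4.8872 - 11 = 205.0651
Step 2: Evaluate g(x).
g(4.8872) = 8*4.8872 - 3 = 36.0976
Step 3: Compute Lagrangian.
L = 205.0651 + 14*36.0976 = 710.4315


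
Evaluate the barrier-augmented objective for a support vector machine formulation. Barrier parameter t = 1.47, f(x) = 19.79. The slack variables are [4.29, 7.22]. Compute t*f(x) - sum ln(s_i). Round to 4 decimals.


Step 1: Compute log-barrier.
ln values: [1.4563, 1.9769]
phi = -(1.4563 + 1.9769) = -3.4331
Step 2: Compute augmented objective.
t*f(x) = 1.47*19.79 = 29.0913
Total = 29.0913 - 3.4331 = 25.6582


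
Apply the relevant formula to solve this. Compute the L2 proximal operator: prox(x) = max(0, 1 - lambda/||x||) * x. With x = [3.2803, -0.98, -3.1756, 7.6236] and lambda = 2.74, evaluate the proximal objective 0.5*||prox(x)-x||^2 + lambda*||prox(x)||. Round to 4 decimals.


Step 1: Compute ||x||.
||x|| = 8.94
Step 2: Compute scaling factor.
scale = max(0, 1 - 2.74/8.94) = 0.6935
Step 3: prox(x) = [2.2749, -0.6796, -2.2023, 5.2871]
||prox(x)|| = 6.2
Step 4: Proximal objective.
0.5*||prox-x||^2 = 3.7538
lambda*||prox|| = 16.988
Total = 20.7419


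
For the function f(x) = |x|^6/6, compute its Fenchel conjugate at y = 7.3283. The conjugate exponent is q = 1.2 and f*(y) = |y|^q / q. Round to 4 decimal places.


The conjugate exponent q satisfies 1/p + 1/q = 1.
p = 6, so q = 6/(6 - 1) = 1.2
|y|^q = 7.3283^1.2 = 10.9145
f*(7.3283) = 10.9145 / 1.2 = 9.0954


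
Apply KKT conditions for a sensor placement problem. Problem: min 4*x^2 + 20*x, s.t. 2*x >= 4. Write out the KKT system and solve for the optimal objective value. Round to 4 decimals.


Step 1: Try lambda = 0 (constraint inactive).
x_unc = -20/(2*4) = -2.5
Check: 2*-2.5 = -5.0 < 4 -- violated!
Step 2: Constraint must be active: 2*x = 4
x* = 4/2 = 2.0
lambda = (2*4*2.0 + 20)/2 = 18.0
Step 3: Compute optimal value.
f(x*) = 4*2.0^2 + 20*2.0 = 56.0


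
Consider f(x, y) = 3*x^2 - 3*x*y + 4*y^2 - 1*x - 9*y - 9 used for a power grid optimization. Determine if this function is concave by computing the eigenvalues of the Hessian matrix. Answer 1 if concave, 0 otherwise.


The Hessian of f(x,y) = 3*x^2 - 3*x*y + 4*y^2 - 1*x - 9*y - 9 is:
H = [[6, -3], [-3, 8]]
Trace = 6 + 8 = 14
Determinant = 6*8 - (-3)^2 = 39
Discriminant = (14)^2 - 4*39 = 40.0
Eigenvalues: lambda_1 = 3.8377, lambda_2 = 10.1623
The function is not concave.

0


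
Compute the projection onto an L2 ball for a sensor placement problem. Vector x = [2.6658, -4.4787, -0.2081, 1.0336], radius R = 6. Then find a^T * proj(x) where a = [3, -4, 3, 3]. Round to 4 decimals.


Step 1: Compute ||x|| (intermediates to 6 decimals).
||x|| = sqrt(2.6658^2 + (-4.4787)^2 + (-0.2081)^2 + 1.0336^2) = 5.317601
Step 2: Project.
Since ||x|| <= R, proj = x (no scaling needed).
proj(x) = [2.6658, -4.4787, -0.2081, 1.0336]
Step 3: Dot product.
a^T * proj(x) = 3*2.6658 - 4*(-4.4787) + 3*(-0.2081) + 3*1.0336 = 28.3887


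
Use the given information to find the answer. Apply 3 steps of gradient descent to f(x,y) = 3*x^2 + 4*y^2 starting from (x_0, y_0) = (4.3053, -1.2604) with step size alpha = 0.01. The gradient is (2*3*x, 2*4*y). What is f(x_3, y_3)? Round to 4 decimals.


Gradient descent on f(x,y) = 3*x^2 + 4*y^2.
Starting point: (4.3053, -1.2604), alpha = 0.01
Step 1: grad_x = 2*3*4.3053 = 25.8318, grad_y = 2*4*-1.2604 = -10.0832
  x_1 = 4.3053 - 0.01*25.8318 = 4.047
  y_1 = -1.2604 - 0.01*-10.0832 = -1.1596
Step 2: grad_x = 2*3*4.047 = 24.2819, grad_y = 2*4*-1.1596 = -9.2765
  x_2 = 4.047 - 0.01*24.2819 = 3.8042
  y_2 = -1.1596 - 0.01*-9.2765 = -1.0668
Step 3: grad_x = 2*3*3.8042 = 22.825, grad_y = 2*4*-1.0668 = -8.5344
  x_3 = 3.8042 - 0.01*22.825 = 3.5759
  y_3 = -1.0668 - 0.01*-8.5344 = -0.9815
f(3.5759, -0.9815) = 3*3.5759^2 + 4*(-0.9815)^2 = 42.2145


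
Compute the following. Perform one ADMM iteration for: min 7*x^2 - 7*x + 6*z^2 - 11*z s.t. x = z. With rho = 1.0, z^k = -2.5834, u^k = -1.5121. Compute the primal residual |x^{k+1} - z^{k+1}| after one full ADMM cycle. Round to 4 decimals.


ADMM iteration with rho = 1.0, z^k = -2.5834, u^k = -1.5121
Step 1: x-update.
Minimize 7*x^2 - 7*x + (1.0/2)*(x + 2.5834 - 1.5121)^2
FOC: (2*7 + 1.0)*x = 7 + 1.0*(-2.5834 + 1.5121)
x^{k+1} = 0.3952
Step 2: z-update.
Minimize 6*z^2 - 11*z + (1.0/2)*(0.3952 - z - 1.5121)^2
FOC: (2*6 + 1.0)*z = 11 + 1.0*(0.3952 - 1.5121)
z^{k+1} = 0.7602
Step 3: u-update.
u^{k+1} = -1.5121 + 0.3952 - 0.7602 = -1.8771
Step 4: Primal residual = |0.3952 - 0.7602| = 0.365


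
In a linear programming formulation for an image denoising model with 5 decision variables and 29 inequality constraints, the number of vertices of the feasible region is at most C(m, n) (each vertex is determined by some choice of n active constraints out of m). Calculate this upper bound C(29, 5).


Each vertex corresponds to some choice of n active constraints out of m, so the number of vertices is at most C(m, n) = m! / (n!(m-n)!).
m = 29, n = 5
Numerator: 29 * 28 * 27 * 26 * 25
Denominator: 5! = 120
C(29, 5) = 118755


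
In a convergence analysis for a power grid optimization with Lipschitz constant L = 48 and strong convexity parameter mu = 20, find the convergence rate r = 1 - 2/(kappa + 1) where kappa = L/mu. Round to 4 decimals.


Step 1: Compute the condition number.
kappa = L/mu = 48/20 = 2.4
Step 2: Compute the convergence rate.
r = 1 - 2/(kappa + 1) = 1 - 2*mu/(L + mu) = (L - mu)/(L + mu) = 28/68 = 0.4118


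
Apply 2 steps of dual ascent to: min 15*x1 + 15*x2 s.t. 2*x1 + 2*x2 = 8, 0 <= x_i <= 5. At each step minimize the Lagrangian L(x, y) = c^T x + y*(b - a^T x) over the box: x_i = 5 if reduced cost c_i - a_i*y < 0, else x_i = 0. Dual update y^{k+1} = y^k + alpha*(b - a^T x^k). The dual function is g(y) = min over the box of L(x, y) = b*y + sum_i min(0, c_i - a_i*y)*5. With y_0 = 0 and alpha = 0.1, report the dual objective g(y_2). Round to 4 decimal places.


Dual ascent for LP: min 15*x1 + 15*x2, 2*x1 + 2*x2 = 8, 0 <= x_i <= 5
Step 1: y^k = 0.0, reduced costs: (15.0, 15.0)
  x^k = (0.0, 0.0), subgradient = b - a^T x = 8.0
  y^{k+1} = 0.0 + 0.1*8.0 = 0.8
Step 2: y^k = 0.8, reduced costs: (13.4, 13.4)
  x^k = (0.0, 0.0), subgradient = b - a^T x = 8.0
  y^{k+1} = 0.8 + 0.1*8.0 = 1.6
Dual objective at y_2 = 1.6: reduced costs (11.8, 11.8), box minimizer x = (0.0, 0.0)
g(y_2) = b*y + (c1 - a1*y)*x1 + (c2 - a2*y)*x2 = 8*1.6 + 11.8*0.0 + 11.8*0.0 = 12.8 + 0.0 + 0.0 = 12.8


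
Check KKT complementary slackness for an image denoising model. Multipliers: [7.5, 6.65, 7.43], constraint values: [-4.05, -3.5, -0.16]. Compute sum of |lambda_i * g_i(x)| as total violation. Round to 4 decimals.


KKT complementary slackness check:
lambda_1 * g_1 = 7.5 * -4.05 = -30.375
lambda_2 * g_2 = 6.65 * -3.5 = -23.275
lambda_3 * g_3 = 7.43 * -0.16 = -1.1888
Total violation = 30.375 + 23.275 + 1.1888 = 54.8388


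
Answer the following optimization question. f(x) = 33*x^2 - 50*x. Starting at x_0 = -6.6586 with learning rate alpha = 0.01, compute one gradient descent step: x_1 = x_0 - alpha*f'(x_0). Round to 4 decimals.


We compute the gradient at x_0 and apply the update.
f'(x) = 66*x - 50
f'(-6.6586) = 66*-6.6586 - 50 = -489.4676
x_1 = -6.6586 - 0.01*-489.4676 = -1.7639


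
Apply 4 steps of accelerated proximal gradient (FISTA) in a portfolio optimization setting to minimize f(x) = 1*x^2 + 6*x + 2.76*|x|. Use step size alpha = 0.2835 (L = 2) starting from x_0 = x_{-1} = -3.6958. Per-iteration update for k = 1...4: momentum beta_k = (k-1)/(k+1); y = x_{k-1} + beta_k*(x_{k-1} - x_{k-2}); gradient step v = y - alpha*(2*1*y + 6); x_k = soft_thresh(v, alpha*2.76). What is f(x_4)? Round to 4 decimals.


FISTA on f(x) = 1*x^2 + 6*x + 2.76*|x|
L = 2, alpha = 0.2835
Iteration 1: beta = 0.0, y = -3.6958 + 0.0*(-3.6958 + 3.6958) = -3.6958
  grad(y) = -1.3916, v = y - alpha*grad = -3.3013
  prox(v) = soft_thresh(-3.3013, 0.7825) = -2.5188
Iteration 2: beta = 0.3333, y = -2.5188 + 0.3333*(-2.5188 + 3.6958) = -2.1265
  grad(y) = 1.747, v = y - alpha*grad = -2.6218
  prox(v) = soft_thresh(-2.6218, 0.7825) = -1.8393
Iteration 3: beta = 0.5, y = -1.8393 + 0.5*(-1.8393 + 2.5188) = -1.4996
  grad(y) = 3.0009, v = y - alpha*grad = -2.3503
  prox(v) = soft_thresh(-2.3503, 0.7825) = -1.5678
Iteration 4: beta = 0.6, y = -1.5678 + 0.6*(-1.5678 + 1.8393) = -1.405
  grad(y) = 3.1901, v = y - alpha*grad = -2.3094
  prox(v) = soft_thresh(-2.3094, 0.7825) = -1.5269
f(x_4) = 1*(-1.5269)^2 + 6*(-1.5269) + 2.76*|-1.5269| = -2.6157


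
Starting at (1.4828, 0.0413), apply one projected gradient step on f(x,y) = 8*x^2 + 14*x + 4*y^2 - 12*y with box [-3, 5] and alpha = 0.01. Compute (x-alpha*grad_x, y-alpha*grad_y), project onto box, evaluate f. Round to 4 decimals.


Step 1: Compute gradient at (1.4828, 0.0413).
grad_x = 2*8*1.4828 + 14 = 37.7248
grad_y = 2*4*0.0413 - 12 = -11.6696
Step 2: Gradient step.
x_raw = 1.4828 - 0.01*37.7248 = 1.1056
y_raw = 0.0413 - 0.01*-11.6696 = 0.158
Step 3: Project onto [-3, 5].
x_proj = clip(1.1056) = 1.1056
y_proj = clip(0.158) = 0.158
Step 4: Evaluate f.
f(1.1056, 0.158) = 23.4596


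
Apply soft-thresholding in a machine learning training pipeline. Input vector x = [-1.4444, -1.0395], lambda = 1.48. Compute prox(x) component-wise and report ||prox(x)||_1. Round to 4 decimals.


Soft-thresholding with lambda = 1.48:
prox(-1.4444) = sign(-1.4444)*max(|-1.4444| - 1.48, 0) = 0.0
prox(-1.0395) = sign(-1.0395)*max(|-1.0395| - 1.48, 0) = 0.0
prox(x) = [0.0, 0.0]
||prox(x)||_1 = 0.0 + 0.0 = 0.0


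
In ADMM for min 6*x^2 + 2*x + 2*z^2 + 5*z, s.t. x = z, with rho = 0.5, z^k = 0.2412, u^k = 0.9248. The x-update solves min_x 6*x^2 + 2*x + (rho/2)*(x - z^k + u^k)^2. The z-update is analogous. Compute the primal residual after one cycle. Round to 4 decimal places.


ADMM iteration with rho = 0.5, z^k = 0.2412, u^k = 0.9248
Step 1: x-update.
Minimize 6*x^2 + 2*x + (0.5/2)*(x - 0.2412 + 0.9248)^2
FOC: (2*6 + 0.5)*x = -2 + 0.5*(0.2412 - 0.9248)
x^{k+1} = -0.1873
Step 2: z-update.
Minimize 2*z^2 + 5*z + (0.5/2)*(-0.1873 - z + 0.9248)^2
FOC: (2*2 + 0.5)*z = -5 + 0.5*(-0.1873 + 0.9248)
z^{k+1} = -1.0292
Step 3: u-update.
u^{k+1} = 0.9248 - 0.1873 + 1.0292 = 1.7666
Step 4: Primal residual = |-0.1873 + 1.0292| = 0.8418


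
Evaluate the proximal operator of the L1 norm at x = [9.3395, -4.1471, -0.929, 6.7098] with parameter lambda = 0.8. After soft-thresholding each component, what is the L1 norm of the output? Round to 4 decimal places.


Soft-thresholding with lambda = 0.8:
prox(9.3395) = sign(9.3395)*max(|9.3395| - 0.8, 0) = 8.5395
prox(-4.1471) = sign(-4.1471)*max(|-4.1471| - 0.8, 0) = -3.3471
prox(-0.929) = sign(-0.929)*max(|-0.929| - 0.8, 0) = -0.129
prox(6.7098) = sign(6.7098)*max(|6.7098| - 0.8, 0) = 5.9098
prox(x) = [8.5395, -3.3471, -0.129, 5.9098]
||prox(x)||_1 = 8.5395 + 3.3471 + 0.129 + 5.9098 = 17.9254


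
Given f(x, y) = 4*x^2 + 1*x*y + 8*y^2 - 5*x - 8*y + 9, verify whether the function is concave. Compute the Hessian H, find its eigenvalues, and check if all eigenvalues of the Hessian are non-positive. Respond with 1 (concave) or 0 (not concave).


The Hessian of f(x,y) = 4*x^2 + 1*x*y + 8*y^2 - 5*x - 8*y + 9 is:
H = [[8, 1], [1, 16]]
Trace = 8 + 16 = 24
Determinant = 8*16 - (1)^2 = 127
Discriminant = (24)^2 - 4*127 = 68.0
Eigenvalues: lambda_1 = 7.8769, lambda_2 = 16.1231
The function is not concave.

0


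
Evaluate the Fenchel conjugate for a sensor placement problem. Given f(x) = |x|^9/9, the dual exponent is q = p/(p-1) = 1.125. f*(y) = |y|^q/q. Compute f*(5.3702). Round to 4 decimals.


The conjugate exponent q satisfies 1/p + 1/q = 1.
p = 9, so q = 9/(9 - 1) = 1.125
|y|^q = 5.3702^1.125 = 6.6258
f*(5.3702) = 6.6258 / 1.125 = 5.8896


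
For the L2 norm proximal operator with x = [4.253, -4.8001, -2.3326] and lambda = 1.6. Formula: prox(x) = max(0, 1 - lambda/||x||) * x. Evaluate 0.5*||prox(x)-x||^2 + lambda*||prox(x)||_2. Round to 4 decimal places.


Step 1: Compute ||x||.
||x|| = 6.8242
Step 2: Compute scaling factor.
scale = max(0, 1 - 1.6/6.8242) = 0.7655
Step 3: prox(x) = [3.2558, -3.6747, -1.7857]
||prox(x)|| = 5.2242
Step 4: Proximal objective.
0.5*||prox-x||^2 = 1.28
lambda*||prox|| = 8.3587
Total = 9.6388


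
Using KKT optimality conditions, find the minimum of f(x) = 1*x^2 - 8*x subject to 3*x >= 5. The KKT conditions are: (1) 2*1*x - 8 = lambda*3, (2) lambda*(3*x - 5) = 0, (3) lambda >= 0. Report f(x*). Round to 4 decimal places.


Step 1: Try lambda = 0 (constraint inactive).
Stationarity: 2*1*x - 8 = 0
x* = 8/(2*1) = 4.0
Check constraint: 3*4.0 = 12.0 >= 5 -- satisfied.
Step 2: Compute optimal value.
f(x*) = 1*4.0^2 - 8*4.0 = -16.0


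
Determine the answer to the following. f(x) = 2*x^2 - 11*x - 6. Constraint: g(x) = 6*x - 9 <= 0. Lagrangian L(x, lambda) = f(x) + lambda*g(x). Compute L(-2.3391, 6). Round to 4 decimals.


Step 1: Evaluate f(x).
f(-2.3391) = 2*(-2.3391)^2 - 11*(-2.3391) - 6 = 30.6729
Step 2: Evaluate g(x).
g(-2.3391) = 6*-2.3391 - 9 = -23.0346
Step 3: Compute Lagrangian.
L = 30.6729 + 6*-23.0346 = -107.5347


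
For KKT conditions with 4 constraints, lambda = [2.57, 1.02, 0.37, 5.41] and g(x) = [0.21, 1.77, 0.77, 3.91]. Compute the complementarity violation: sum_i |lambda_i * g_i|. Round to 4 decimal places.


KKT complementary slackness check:
lambda_1 * g_1 = 2.57 * 0.21 = 0.5397
lambda_2 * g_2 = 1.02 * 1.77 = 1.8054
lambda_3 * g_3 = 0.37 * 0.77 = 0.2849
lambda_4 * g_4 = 5.41 * 3.91 = 21.1531
Total violation = 0.5397 + 1.8054 + 0.2849 + 21.1531 = 23.7831


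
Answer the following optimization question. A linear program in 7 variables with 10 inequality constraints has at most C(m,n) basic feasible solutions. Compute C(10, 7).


Each vertex corresponds to some choice of n active constraints out of m, so the number of vertices is at most C(m, n) = m! / (n!(m-n)!).
m = 10, n = 7
Numerator: 10 * 9 * 8 * 7 * 6 * 5 * 4
Denominator: 7! = 5040
C(10, 7) = 120


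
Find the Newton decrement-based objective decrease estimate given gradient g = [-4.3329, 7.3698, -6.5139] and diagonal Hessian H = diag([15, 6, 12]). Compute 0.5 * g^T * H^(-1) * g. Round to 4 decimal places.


Step 1: H is diagonal, so H^(-1) * g = [-0.2889, 1.2283, -0.5428].
Step 2: g^T H^(-1) g = sum_i g_i^2 / H_ii
  = (-4.3329)^2/15 + (7.3698)^2/6 + (-6.5139)^2/12
  = 1.2516 + 9.0523 + 3.5359 = 13.8398
Step 3: Objective decrease = 0.5 * g^T H^(-1) g = 6.9199


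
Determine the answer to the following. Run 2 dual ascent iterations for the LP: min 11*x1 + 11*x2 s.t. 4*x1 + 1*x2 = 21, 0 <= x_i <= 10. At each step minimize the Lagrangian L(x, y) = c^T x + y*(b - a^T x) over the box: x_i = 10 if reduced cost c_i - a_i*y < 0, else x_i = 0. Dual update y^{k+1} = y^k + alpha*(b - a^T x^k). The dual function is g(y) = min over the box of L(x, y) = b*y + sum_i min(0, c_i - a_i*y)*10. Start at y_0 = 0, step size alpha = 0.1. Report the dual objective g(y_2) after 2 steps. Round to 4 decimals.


Dual ascent for LP: min 11*x1 + 11*x2, 4*x1 + 1*x2 = 21, 0 <= x_i <= 10
Step 1: y^k = 0.0, reduced costs: (11.0, 11.0)
  x^k = (0.0, 0.0), subgradient = b - a^T x = 21.0
  y^{k+1} = 0.0 + 0.1*21.0 = 2.1
Step 2: y^k = 2.1, reduced costs: (2.6, 8.9)
  x^k = (0.0, 0.0), subgradient = b - a^T x = 21.0
  y^{k+1} = 2.1 + 0.1*21.0 = 4.2
Dual objective at y_2 = 4.2: reduced costs (-5.8, 6.8), box minimizer x = (10.0, 0.0)
g(y_2) = b*y + (c1 - a1*y)*x1 + (c2 - a2*y)*x2 = 21*4.2 + (-5.8)*10.0 + 6.8*0.0 = 88.2 - 58.0 + 0.0 = 30.2


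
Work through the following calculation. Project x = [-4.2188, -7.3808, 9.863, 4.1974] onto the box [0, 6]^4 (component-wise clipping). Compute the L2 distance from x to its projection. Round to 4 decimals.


Project each component onto [0, 6].
clip(-4.2188) = 0.0, clip(-7.3808) = 0.0, clip(9.863) = 6.0, clip(4.1974) = 4.1974
Projection = [0.0, 0.0, 6.0, 4.1974]
Squared diffs: [17.7983, 54.4762, 14.9228, 0.0]
Distance = sqrt(87.1973) = 9.3379


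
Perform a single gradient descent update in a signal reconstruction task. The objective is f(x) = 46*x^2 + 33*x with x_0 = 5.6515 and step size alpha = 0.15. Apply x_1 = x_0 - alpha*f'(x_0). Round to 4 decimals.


We compute the gradient at x_0 and apply the update.
f'(x) = 92*x + 33
f'(5.6515) = 92*5.6515 + 33 = 552.938
x_1 = 5.6515 - 0.15*552.938 = -77.2892


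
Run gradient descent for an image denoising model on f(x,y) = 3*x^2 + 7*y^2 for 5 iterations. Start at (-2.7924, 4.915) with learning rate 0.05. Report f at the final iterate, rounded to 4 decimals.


Gradient descent on f(x,y) = 3*x^2 + 7*y^2.
Starting point: (-2.7924, 4.915), alpha = 0.05
Step 1: grad_x = 2*3*-2.7924 = -16.7544, grad_y = 2*7*4.915 = 68.81
  x_1 = -2.7924 - 0.05*-16.7544 = -1.9547
  y_1 = 4.915 - 0.05*68.81 = 1.4745
Step 2: grad_x = 2*3*-1.9547 = -11.7281, grad_y = 2*7*1.4745 = 20.643
  x_2 = -1.9547 - 0.05*-11.7281 = -1.3683
  y_2 = 1.4745 - 0.05*20.643 = 0.4424
Step 3: grad_x = 2*3*-1.3683 = -8.2097, grad_y = 2*7*0.4424 = 6.1929
  x_3 = -1.3683 - 0.05*-8.2097 = -0.9578
  y_3 = 0.4424 - 0.05*6.1929 = 0.1327
Step 4: grad_x = 2*3*-0.9578 = -5.7468, grad_y = 2*7*0.1327 = 1.8579
  x_4 = -0.9578 - 0.05*-5.7468 = -0.6705
  y_4 = 0.1327 - 0.05*1.8579 = 0.0398
Step 5: grad_x = 2*3*-0.6705 = -4.0227, grad_y = 2*7*0.0398 = 0.5574
  x_5 = -0.6705 - 0.05*-4.0227 = -0.4693
  y_5 = 0.0398 - 0.05*0.5574 = 0.0119
f(-0.4693, 0.0119) = 3*(-0.4693)^2 + 7*0.0119^2 = 0.6618


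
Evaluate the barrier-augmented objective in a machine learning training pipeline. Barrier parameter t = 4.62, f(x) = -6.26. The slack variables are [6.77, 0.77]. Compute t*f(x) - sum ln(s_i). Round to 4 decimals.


Step 1: Compute log-barrier.
ln values: [1.9125, -0.2614]
phi = -(1.9125 - 0.2614) = -1.6511
Step 2: Compute augmented objective.
t*f(x) = 4.62*-6.26 = -28.9212
Total = -28.9212 - 1.6511 = -30.5723
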